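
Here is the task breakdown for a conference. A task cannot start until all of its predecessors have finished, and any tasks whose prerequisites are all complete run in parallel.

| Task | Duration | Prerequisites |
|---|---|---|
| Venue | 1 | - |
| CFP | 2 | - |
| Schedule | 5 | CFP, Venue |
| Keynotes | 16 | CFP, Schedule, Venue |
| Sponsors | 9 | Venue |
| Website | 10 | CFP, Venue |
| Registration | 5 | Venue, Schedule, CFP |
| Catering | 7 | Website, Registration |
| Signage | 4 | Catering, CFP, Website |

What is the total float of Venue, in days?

Critical path: CFP→Schedule→Keynotes = 2+5+16 = 23, so the finish is 23 days.
The longest chain containing Venue totals 22 days.
So Venue can slip 2 − 1 = 1 day.

1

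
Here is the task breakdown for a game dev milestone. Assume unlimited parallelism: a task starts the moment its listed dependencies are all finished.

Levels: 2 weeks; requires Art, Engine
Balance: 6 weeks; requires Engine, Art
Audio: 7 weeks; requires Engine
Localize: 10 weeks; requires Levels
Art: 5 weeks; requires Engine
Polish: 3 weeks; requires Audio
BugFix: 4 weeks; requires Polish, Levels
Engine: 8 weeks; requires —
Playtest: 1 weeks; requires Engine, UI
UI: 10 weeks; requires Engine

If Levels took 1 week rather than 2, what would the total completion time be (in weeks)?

As given, the longest chain is Engine→Art→Levels→Localize = 8+5+2+10 = 25, so the finish is 25 weeks.
Since Levels is critical, the -1 change carries straight to that chain (now 24 weeks).
No other chain overtakes it, so the finish is 24 weeks.

24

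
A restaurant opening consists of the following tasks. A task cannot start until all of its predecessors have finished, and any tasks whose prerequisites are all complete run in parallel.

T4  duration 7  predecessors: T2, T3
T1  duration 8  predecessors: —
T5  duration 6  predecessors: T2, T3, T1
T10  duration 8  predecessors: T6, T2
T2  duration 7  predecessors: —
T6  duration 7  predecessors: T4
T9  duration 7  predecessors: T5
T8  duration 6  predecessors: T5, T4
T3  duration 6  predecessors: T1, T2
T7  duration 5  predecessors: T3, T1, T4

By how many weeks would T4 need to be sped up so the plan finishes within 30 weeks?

6

Current finish: 36 weeks; target: 30.
T4 is on every critical path, so each week cut from T4 cuts the finish by one (this holds down to a finish of 30).
Need 36 − 30 = 6 weeks off T4 → T4 becomes 1 week, finish becomes 30.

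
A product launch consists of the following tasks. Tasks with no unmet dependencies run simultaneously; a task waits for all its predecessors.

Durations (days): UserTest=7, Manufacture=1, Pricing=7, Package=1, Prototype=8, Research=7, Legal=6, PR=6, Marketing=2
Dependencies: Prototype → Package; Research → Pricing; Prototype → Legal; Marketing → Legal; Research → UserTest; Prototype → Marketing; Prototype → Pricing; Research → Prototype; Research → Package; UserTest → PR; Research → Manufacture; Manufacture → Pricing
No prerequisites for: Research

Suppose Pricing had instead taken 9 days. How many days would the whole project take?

Critical path before the change: Research→Prototype→Marketing→Legal = 7+8+2+6 = 23 giving 23 days.
The longest path through Pricing is only 22 days, so Pricing has float 1.
The binding chain switches to Research→Prototype→Pricing = 7+8+9 = 24; finish 24 days.

24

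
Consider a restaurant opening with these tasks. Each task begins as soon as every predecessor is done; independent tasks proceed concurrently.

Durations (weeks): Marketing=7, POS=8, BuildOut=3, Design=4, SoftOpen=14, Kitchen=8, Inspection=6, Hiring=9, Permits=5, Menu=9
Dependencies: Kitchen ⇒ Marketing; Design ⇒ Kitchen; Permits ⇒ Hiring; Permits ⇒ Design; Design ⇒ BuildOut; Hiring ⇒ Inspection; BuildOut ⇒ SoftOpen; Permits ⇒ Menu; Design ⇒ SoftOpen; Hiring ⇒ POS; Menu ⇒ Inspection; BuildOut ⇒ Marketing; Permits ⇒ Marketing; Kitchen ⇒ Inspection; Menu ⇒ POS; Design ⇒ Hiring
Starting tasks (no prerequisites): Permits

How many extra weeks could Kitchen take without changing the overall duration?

2

The longest chain is Permits→Design→BuildOut→SoftOpen = 5+4+3+14 = 26; overall finish 26 weeks.
The longest chain containing Kitchen totals 24 weeks.
Slack of Kitchen = 11 − 9 = 2 weeks.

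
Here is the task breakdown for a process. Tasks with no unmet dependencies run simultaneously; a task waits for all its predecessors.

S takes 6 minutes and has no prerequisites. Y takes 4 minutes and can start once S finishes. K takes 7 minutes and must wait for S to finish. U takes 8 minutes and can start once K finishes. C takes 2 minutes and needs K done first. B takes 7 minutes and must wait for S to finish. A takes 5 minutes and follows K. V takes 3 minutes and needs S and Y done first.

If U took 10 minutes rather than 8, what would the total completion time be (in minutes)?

23

Actual critical path: S→K→U = 6+7+8 = 21 ⇒ 21 minutes.
U is on the critical path; changing it to 10 makes that path 23 minutes.
The critical path is still S→K→U; finish is now 23 minutes.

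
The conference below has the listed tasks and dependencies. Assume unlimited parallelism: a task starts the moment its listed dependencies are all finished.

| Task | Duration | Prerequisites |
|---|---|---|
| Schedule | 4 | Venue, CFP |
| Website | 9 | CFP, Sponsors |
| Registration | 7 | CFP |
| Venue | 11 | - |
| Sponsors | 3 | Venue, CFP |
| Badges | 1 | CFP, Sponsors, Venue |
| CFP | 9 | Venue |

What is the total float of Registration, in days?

5

Critical path: Venue→CFP→Sponsors→Website = 11+9+3+9 = 32, so the finish is 32 days.
Registration finishes as early as 27 and must finish by 32.
So Registration can slip 32 − 27 = 5 days.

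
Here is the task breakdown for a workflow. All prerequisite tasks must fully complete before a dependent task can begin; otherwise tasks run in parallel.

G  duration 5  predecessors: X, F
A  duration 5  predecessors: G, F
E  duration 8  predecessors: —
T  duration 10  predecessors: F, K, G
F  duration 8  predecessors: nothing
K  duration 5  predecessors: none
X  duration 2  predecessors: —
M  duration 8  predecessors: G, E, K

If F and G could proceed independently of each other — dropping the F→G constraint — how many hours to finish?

18

With the dependency in place, F→G→T = 8+5+10 = 23 sets the finish at 23 hours.
Without F→G, G's earliest start moves from 8 to 2.
After: F→T = 8+10 = 18 → 18 hours.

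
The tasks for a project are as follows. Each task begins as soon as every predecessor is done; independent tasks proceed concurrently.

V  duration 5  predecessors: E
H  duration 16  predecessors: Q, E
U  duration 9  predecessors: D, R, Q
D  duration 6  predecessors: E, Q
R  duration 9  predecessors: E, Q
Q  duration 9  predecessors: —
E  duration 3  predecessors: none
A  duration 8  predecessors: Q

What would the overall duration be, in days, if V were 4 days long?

As given, the longest chain is Q→R→U = 9+9+9 = 27, so the finish is 27 days.
V is off the critical path — its longest chain is 8 days, giving 19 of slack.
That remains the longest chain; total 27 days.

27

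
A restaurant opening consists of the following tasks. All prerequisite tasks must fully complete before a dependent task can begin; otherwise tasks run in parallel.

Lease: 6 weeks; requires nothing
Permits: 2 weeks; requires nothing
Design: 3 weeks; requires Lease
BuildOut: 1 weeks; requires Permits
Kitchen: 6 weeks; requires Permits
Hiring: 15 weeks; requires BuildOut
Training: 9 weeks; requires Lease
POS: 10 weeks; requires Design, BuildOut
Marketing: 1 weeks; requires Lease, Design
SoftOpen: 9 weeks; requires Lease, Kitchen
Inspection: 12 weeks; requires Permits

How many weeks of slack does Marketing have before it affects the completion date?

9

The longest chain is Lease→Design→POS = 6+3+10 = 19; overall finish 19 weeks.
Longest path through Marketing: 10 weeks (earliest finish 10, latest finish 19).
So Marketing can slip 19 − 10 = 9 weeks.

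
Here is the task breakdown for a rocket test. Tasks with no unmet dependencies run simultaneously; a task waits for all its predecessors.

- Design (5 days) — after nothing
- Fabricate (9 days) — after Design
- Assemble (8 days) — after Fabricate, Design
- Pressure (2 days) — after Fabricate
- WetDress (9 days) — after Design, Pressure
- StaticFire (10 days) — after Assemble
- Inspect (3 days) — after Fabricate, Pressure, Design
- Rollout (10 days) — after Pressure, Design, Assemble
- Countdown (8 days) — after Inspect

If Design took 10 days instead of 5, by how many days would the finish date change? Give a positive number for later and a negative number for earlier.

Actual critical path: Design→Fabricate→Assemble→StaticFire = 5+9+8+10 = 32 ⇒ 32 days.
Since Design is critical, the +5 change carries straight to that chain (now 37 days).
No other chain overtakes it, so the finish is 37 days.
Change in finish: 37 − 32 = +5 days.

5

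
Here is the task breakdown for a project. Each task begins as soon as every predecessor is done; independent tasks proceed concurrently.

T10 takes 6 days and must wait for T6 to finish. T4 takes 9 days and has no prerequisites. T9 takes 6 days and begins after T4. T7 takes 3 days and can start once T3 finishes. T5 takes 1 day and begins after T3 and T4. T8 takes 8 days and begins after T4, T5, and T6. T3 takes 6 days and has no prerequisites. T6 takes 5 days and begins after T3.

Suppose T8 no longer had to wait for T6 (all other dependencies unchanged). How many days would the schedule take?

18

Original critical path: T3→T6→T8 = 6+5+8 = 19 ⇒ 19 days.
Without T6→T8, T8's earliest start moves from 11 to 10.
The longest chain is now T4→T5→T8 = 9+1+8 = 18, so the schedule takes 18 days.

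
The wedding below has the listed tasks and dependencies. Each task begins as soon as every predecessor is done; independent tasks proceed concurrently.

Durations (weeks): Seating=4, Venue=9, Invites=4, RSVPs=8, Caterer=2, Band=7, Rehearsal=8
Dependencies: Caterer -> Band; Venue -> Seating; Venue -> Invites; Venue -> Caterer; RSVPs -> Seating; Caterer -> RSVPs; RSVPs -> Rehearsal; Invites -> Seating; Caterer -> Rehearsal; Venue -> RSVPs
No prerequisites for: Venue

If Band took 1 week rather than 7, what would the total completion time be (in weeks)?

Actual critical path: Venue→Caterer→RSVPs→Rehearsal = 9+2+8+8 = 27 ⇒ 27 weeks.
Band has 9 weeks of float (longest path through it is 18).
No other chain overtakes it, so the finish is 27 weeks.

27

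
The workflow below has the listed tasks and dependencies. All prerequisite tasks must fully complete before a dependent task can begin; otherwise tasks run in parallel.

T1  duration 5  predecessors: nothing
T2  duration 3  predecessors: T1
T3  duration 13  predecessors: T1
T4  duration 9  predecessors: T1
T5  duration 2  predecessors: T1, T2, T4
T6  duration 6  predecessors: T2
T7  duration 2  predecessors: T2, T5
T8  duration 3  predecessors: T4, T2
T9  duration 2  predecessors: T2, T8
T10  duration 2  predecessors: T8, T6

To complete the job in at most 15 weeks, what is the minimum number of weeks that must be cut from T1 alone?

4

Current finish: 19 weeks; target: 15.
T1 is on every critical path, so each week cut from T1 cuts the finish by one (this holds down to a finish of 15).
Need 19 − 15 = 4 weeks off T1 → T1 becomes 1 week, finish becomes 15.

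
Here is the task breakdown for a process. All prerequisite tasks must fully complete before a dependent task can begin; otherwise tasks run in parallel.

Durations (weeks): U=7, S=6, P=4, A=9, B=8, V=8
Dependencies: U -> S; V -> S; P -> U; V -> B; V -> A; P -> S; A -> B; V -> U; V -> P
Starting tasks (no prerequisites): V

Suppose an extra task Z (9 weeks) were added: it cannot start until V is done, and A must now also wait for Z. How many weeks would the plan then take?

Originally the plan takes 25 weeks.
With Z inserted, A now waits for max(V, Z).
New critical path: V→Z→A→B = 8+9+9+8 = 34 ⇒ 34 weeks.

34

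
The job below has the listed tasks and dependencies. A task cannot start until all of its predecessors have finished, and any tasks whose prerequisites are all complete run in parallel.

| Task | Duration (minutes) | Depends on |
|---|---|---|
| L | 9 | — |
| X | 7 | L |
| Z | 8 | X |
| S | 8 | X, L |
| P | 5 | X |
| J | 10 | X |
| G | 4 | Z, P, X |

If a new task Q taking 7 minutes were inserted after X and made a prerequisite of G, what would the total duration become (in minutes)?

28

Originally the plan takes 28 minutes.
With Q inserted, G now waits for max(Z, P, X, Q).
New critical path: L→X→Z→G = 9+7+8+4 = 28 ⇒ 28 minutes.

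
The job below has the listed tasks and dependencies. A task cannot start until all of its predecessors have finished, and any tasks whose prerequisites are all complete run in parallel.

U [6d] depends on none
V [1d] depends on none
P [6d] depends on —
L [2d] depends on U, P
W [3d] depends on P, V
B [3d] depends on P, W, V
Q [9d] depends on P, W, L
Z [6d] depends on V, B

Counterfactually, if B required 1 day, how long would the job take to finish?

18

Actual critical path: P→W→B→Z = 6+3+3+6 = 18 ⇒ 18 days.
B lies on that path, so at 1 day the path becomes 16 days.
The binding chain switches to P→W→Q = 6+3+9 = 18; finish 18 days.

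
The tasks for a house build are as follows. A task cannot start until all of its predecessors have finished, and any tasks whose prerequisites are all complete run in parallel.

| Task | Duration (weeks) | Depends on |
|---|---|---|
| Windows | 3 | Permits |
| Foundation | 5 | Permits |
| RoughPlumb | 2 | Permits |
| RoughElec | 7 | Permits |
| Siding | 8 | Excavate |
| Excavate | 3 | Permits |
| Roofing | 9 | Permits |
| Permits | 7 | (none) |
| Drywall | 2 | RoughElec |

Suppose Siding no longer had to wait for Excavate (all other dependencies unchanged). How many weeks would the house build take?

16

Before: longest chain Permits→Excavate→Siding = 7+3+8 = 18, finish 18.
Without Excavate→Siding, Siding's earliest start moves from 10 to 0.
After: Permits→Roofing = 7+9 = 16 → 16 weeks.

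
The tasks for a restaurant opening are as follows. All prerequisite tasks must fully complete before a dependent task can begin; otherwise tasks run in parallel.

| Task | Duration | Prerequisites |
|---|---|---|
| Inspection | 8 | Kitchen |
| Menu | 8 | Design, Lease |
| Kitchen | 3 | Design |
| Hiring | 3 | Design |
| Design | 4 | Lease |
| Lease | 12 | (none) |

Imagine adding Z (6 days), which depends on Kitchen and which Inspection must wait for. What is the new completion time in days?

33

Originally the job takes 27 days.
With Z inserted, Inspection now waits for max(Kitchen, Z).
New critical path: Lease→Design→Kitchen→Z→Inspection = 12+4+3+6+8 = 33 ⇒ 33 days.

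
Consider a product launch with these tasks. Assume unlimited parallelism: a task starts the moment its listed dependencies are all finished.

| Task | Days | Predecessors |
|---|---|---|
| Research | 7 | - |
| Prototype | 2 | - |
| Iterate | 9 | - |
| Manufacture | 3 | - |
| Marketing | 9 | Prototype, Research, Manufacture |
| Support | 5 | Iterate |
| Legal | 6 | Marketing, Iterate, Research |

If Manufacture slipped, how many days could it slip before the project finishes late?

4

Critical path: Research→Marketing→Legal = 7+9+6 = 22, so the finish is 22 days.
Manufacture finishes as early as 3 and must finish by 7.
So Manufacture can slip 7 − 3 = 4 days.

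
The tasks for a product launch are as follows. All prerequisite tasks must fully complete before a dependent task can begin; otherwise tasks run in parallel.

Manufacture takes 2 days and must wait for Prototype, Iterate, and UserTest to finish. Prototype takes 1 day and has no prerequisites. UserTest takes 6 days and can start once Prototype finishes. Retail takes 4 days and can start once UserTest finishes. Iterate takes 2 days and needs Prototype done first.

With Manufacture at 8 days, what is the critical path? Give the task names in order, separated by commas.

Prototype, UserTest, Manufacture

Baseline: Prototype→UserTest→Retail = 1+6+4 = 11 → 11 days.
Manufacture has 2 days of float (longest path through it is 9).
Now Prototype→UserTest→Manufacture = 1+6+8 = 15 is longest, so the finish becomes 15 days.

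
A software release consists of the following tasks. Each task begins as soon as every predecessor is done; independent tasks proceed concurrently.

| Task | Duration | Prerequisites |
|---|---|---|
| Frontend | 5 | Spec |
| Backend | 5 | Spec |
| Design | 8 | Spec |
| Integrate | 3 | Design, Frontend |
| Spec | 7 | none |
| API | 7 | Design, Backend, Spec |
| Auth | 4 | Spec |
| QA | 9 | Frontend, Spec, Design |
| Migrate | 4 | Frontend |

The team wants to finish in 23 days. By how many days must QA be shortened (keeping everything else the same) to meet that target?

1

Current finish: 24 days; target: 23.
QA is on every critical path, so each day cut from QA cuts the finish by one (this holds down to a finish of 22).
Need 24 − 23 = 1 day off QA → QA becomes 8 days, finish becomes 23.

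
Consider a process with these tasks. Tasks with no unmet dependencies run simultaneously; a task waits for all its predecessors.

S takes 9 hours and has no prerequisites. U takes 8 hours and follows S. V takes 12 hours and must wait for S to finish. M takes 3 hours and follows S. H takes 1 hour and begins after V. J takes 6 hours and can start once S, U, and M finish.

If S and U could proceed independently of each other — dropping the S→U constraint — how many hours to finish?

22

Before: longest chain S→U→J = 9+8+6 = 23, finish 23.
Without S→U, U's earliest start moves from 9 to 0.
After: S→V→H = 9+12+1 = 22 → 22 hours.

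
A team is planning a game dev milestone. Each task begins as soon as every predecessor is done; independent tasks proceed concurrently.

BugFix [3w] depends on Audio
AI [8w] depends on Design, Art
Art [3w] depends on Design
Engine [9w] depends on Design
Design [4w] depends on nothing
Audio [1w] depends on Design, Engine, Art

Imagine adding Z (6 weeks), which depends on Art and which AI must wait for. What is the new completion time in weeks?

Originally the project takes 17 weeks.
With Z inserted, AI now waits for max(Design, Art, Z).
New critical path: Design→Art→Z→AI = 4+3+6+8 = 21 ⇒ 21 weeks.

21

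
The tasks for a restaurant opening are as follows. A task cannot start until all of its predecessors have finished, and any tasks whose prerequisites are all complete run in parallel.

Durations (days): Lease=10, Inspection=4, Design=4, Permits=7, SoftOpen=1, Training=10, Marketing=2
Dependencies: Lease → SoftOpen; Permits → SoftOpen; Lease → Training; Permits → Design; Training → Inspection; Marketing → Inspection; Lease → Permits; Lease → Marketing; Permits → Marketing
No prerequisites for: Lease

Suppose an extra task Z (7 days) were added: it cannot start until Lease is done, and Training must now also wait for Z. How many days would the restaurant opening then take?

Originally the restaurant opening takes 24 days.
With Z inserted, Training now waits for max(Lease, Z).
New critical path: Lease→Z→Training→Inspection = 10+7+10+4 = 31 ⇒ 31 days.

31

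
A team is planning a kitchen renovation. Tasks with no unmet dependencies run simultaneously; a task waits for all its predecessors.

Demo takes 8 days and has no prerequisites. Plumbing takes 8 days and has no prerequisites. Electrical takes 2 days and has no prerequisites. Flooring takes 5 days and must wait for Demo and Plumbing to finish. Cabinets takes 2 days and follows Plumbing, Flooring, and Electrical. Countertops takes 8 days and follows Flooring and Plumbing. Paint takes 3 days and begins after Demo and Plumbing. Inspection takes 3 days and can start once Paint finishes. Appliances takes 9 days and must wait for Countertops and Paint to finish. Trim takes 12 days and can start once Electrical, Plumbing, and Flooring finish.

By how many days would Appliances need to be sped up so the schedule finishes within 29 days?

1

Current finish: 30 days; target: 29.
Appliances is on every critical path, so each day cut from Appliances cuts the finish by one (this holds down to a finish of 25).
Need 30 − 29 = 1 day off Appliances → Appliances becomes 8 days, finish becomes 29.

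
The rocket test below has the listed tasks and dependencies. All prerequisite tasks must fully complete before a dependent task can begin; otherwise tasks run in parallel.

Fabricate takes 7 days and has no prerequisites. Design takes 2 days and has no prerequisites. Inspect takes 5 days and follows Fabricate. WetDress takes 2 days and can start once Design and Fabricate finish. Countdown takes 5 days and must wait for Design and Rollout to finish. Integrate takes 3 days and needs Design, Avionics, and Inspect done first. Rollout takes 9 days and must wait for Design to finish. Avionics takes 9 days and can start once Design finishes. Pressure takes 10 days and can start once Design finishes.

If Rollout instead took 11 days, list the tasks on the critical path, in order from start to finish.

Baseline: Design→Rollout→Countdown = 2+9+5 = 16 → 16 days.
Rollout is on the critical path; changing it to 11 makes that path 18 days.
No other chain overtakes it, so the finish is 18 days.

Design, Rollout, Countdown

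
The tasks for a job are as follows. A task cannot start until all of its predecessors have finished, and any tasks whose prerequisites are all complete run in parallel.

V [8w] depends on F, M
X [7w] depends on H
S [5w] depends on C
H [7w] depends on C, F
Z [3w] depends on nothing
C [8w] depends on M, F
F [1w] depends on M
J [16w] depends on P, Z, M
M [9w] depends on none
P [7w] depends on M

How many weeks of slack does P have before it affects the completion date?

The longest chain is M→P→J = 9+7+16 = 32; overall finish 32 weeks.
Longest path through P: 32 weeks (earliest finish 16, latest finish 16).
Float = 32 − 32 = 0.

0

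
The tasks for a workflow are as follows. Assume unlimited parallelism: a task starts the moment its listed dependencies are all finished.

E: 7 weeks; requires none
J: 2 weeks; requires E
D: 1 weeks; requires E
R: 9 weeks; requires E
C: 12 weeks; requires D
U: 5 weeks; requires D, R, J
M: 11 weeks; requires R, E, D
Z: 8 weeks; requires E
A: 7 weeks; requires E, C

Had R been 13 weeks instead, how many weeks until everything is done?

Critical path before the change: E→R→M = 7+9+11 = 27 giving 27 weeks.
R is on the critical path; changing it to 13 makes that path 31 weeks.
The critical path is still E→R→M; finish is now 31 weeks.

31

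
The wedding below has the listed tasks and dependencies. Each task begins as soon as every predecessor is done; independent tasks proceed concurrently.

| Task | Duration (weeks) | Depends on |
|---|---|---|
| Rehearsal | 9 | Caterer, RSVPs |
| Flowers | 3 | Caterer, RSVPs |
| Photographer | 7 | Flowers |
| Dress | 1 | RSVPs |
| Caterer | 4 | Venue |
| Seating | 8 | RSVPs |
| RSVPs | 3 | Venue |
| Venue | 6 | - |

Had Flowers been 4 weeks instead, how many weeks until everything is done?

21

The binding path is Venue→Caterer→Flowers→Photographer = 6+4+3+7 = 20; finish at 20 weeks.
Flowers is on the critical path; changing it to 4 makes that path 21 weeks.
That remains the longest chain; total 21 weeks.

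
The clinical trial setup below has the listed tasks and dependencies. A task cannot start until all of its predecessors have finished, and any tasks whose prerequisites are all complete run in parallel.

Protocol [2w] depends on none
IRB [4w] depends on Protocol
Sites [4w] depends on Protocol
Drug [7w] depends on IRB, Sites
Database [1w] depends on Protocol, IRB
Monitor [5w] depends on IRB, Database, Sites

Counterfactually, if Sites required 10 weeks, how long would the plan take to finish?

Actual critical path: Protocol→Sites→Drug = 2+4+7 = 13 ⇒ 13 weeks.
Sites lies on that path, so at 10 weeks the path becomes 19 weeks.
That remains the longest chain; total 19 weeks.

19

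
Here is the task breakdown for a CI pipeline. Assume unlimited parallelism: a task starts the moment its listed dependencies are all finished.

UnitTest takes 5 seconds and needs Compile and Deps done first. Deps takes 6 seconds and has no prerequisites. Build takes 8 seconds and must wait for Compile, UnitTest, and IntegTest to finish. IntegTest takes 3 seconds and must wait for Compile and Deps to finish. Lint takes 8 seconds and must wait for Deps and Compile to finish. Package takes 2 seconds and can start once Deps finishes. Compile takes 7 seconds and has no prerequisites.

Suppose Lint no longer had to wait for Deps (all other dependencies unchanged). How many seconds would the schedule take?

Before: longest chain Compile→UnitTest→Build = 7+5+8 = 20, finish 20.
Dropping Deps→Lint doesn't change Lint's earliest start (7); another predecessor still binds.
The longest chain is now Compile→UnitTest→Build = 7+5+8 = 20, so the schedule takes 20 seconds.

20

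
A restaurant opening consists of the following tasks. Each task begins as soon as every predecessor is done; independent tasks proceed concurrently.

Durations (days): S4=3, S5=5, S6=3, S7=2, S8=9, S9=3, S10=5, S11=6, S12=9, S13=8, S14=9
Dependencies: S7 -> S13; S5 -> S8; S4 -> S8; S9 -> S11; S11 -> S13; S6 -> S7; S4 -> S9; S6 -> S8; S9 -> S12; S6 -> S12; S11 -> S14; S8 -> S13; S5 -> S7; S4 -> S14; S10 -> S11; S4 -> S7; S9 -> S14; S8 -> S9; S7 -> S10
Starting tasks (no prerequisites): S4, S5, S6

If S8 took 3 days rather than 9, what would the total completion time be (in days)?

27

As given, the longest chain is S5→S8→S9→S11→S14 = 5+9+3+6+9 = 32, so the finish is 32 days.
Since S8 is critical, the -6 change carries straight to that chain (now 26 days).
New critical path: S5→S7→S10→S11→S14 = 5+2+5+6+9 = 27 ⇒ 27 days.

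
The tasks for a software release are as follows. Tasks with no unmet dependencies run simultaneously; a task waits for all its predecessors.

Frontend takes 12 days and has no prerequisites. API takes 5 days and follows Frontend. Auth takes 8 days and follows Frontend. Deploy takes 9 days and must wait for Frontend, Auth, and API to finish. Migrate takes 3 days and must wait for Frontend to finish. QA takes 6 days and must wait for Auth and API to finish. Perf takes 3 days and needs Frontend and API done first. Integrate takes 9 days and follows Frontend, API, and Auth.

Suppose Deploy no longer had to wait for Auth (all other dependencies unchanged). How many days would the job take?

29

Before: longest chain Frontend→Auth→Deploy = 12+8+9 = 29, finish 29.
Without Auth→Deploy, Deploy's earliest start moves from 20 to 17.
After: Frontend→Auth→Integrate = 12+8+9 = 29 → 29 days.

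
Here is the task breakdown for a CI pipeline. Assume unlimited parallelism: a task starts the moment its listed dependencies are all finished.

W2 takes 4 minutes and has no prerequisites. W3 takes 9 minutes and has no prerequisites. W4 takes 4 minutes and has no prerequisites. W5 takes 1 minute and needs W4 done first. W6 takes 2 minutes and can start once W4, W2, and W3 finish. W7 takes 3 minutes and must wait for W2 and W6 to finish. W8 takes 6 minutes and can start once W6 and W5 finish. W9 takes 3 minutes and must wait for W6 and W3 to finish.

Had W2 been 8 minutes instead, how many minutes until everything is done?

17

The binding path is W3→W6→W8 = 9+2+6 = 17; finish at 17 minutes.
W2 has 5 minutes of float (longest path through it is 12).
The critical path is still W3→W6→W8; finish is now 17 minutes.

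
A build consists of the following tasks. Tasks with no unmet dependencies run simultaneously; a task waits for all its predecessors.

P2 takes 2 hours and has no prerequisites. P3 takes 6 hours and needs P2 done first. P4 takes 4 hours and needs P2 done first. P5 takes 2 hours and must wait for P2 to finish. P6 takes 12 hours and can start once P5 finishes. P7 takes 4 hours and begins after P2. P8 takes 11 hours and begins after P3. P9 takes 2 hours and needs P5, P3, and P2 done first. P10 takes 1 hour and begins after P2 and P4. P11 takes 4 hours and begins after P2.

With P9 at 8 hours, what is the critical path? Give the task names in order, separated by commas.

Critical path before the change: P2→P3→P8 = 2+6+11 = 19 giving 19 hours.
P9 is off the critical path — its longest chain is 10 hours, giving 9 of slack.
No other chain overtakes it, so the finish is 19 hours.

P2, P3, P8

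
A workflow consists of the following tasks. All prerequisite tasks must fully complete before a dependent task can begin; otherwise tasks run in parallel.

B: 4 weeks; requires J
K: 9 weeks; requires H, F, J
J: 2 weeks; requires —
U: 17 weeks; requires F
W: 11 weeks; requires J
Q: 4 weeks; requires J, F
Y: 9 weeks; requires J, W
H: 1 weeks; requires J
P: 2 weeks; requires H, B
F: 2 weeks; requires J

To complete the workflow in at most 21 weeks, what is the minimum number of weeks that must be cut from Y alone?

1

Current finish: 22 weeks; target: 21.
Y is on every critical path, so each week cut from Y cuts the finish by one (this holds down to a finish of 21).
Need 22 − 21 = 1 week off Y → Y becomes 8 weeks, finish becomes 21.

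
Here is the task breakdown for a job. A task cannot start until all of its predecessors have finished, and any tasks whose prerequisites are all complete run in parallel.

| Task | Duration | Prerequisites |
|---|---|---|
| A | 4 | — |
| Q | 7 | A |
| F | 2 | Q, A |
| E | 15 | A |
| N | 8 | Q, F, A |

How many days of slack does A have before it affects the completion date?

0

A→Q→F→N = 4+7+2+8 = 21 sets the makespan at 21 days.
A finishes as early as 4 and must finish by 4.
Float = 21 − 21 = 0.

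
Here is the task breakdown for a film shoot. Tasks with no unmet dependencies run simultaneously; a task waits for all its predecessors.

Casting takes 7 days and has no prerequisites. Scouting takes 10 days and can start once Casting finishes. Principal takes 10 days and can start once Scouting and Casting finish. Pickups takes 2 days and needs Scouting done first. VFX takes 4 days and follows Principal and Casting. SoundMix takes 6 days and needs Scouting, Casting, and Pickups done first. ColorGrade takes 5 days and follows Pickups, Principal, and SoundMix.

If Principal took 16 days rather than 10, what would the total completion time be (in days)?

38

The binding path is Casting→Scouting→Principal→ColorGrade = 7+10+10+5 = 32; finish at 32 days.
Principal is on the critical path; changing it to 16 makes that path 38 days.
The critical path is still Casting→Scouting→Principal→ColorGrade; finish is now 38 days.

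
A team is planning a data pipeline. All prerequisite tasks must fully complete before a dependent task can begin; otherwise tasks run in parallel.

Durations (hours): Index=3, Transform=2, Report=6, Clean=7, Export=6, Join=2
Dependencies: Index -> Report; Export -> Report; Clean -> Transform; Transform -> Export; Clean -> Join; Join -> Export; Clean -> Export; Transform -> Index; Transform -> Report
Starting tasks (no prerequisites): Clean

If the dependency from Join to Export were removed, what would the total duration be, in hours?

21

With the dependency in place, Clean→Join→Export→Report = 7+2+6+6 = 21 sets the finish at 21 hours.
Dropping Join→Export doesn't change Export's earliest start (9); another predecessor still binds.
After: Clean→Transform→Export→Report = 7+2+6+6 = 21 → 21 hours.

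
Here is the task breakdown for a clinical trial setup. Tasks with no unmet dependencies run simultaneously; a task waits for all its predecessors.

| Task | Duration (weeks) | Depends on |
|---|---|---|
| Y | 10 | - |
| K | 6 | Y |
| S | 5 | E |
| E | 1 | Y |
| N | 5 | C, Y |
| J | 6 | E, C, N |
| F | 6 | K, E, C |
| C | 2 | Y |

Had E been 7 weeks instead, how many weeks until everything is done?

23

Critical path before the change: Y→C→N→J = 10+2+5+6 = 23 giving 23 weeks.
The longest path through E is only 17 weeks, so E has float 6.
No other chain overtakes it, so the finish is 23 weeks.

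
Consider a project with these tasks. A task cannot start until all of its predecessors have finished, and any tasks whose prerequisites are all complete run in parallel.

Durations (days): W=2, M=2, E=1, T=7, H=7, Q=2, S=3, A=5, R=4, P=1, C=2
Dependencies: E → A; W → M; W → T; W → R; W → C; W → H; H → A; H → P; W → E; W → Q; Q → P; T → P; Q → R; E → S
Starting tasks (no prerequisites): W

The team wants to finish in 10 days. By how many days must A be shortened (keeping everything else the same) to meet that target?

Current finish: 14 days; target: 10.
A is on every critical path, so each day cut from A cuts the finish by one (this holds down to a finish of 10).
Need 14 − 10 = 4 days off A → A becomes 1 day, finish becomes 10.

4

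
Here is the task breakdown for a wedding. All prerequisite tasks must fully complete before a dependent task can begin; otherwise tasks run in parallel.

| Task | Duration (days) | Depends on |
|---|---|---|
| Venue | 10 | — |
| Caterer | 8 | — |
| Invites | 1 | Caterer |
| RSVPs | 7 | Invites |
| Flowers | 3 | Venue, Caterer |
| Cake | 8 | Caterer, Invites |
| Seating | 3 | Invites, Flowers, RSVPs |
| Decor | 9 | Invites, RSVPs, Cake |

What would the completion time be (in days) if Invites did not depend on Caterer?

Original critical path: Caterer→Invites→Cake→Decor = 8+1+8+9 = 26 ⇒ 26 days.
Without Caterer→Invites, Invites's earliest start moves from 8 to 0.
After: Caterer→Cake→Decor = 8+8+9 = 25 → 25 days.

25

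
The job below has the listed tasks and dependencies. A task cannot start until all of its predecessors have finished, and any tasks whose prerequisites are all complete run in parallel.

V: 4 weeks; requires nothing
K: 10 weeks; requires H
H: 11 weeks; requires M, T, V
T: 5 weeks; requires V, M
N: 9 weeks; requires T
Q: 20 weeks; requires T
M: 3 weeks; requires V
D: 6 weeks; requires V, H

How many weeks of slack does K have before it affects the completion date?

0

The longest chain is V→M→T→H→K = 4+3+5+11+10 = 33; overall finish 33 weeks.
The longest chain containing K totals 33 weeks.
Float = 33 − 33 = 0.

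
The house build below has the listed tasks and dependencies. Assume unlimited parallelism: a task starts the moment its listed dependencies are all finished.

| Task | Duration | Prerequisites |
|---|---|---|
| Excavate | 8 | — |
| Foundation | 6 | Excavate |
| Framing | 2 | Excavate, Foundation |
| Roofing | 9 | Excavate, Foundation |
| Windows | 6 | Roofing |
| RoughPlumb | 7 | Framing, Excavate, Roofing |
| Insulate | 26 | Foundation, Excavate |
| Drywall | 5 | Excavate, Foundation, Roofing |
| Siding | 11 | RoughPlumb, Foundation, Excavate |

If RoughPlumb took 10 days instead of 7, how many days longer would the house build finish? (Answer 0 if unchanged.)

3

The binding path is Excavate→Foundation→Roofing→RoughPlumb→Siding = 8+6+9+7+11 = 41; finish at 41 days.
RoughPlumb is on the critical path; changing it to 10 makes that path 44 days.
The critical path is still Excavate→Foundation→Roofing→RoughPlumb→Siding; finish is now 44 days.
Change in finish: 44 − 41 = +3 days.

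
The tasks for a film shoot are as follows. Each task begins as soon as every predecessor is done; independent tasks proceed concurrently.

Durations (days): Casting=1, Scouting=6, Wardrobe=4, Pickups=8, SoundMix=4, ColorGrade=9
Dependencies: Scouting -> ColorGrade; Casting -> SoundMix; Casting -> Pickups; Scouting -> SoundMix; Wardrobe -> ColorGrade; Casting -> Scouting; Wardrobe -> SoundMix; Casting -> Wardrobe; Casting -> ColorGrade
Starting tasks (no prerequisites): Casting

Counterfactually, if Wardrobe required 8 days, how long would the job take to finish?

18

As given, the longest chain is Casting→Scouting→ColorGrade = 1+6+9 = 16, so the finish is 16 days.
Wardrobe has 2 days of float (longest path through it is 14).
Now Casting→Wardrobe→ColorGrade = 1+8+9 = 18 is longest, so the finish becomes 18 days.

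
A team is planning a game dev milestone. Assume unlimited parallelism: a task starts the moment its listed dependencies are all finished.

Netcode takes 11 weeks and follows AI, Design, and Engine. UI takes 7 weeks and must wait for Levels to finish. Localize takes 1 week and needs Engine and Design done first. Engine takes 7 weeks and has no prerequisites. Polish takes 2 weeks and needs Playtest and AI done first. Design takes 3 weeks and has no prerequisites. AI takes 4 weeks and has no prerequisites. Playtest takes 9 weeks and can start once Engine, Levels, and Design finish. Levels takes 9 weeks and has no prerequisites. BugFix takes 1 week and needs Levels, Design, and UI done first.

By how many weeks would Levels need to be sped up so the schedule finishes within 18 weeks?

2

Current finish: 20 weeks; target: 18.
Levels is on every critical path, so each week cut from Levels cuts the finish by one (this holds down to a finish of 18).
Need 20 − 18 = 2 weeks off Levels → Levels becomes 7 weeks, finish becomes 18.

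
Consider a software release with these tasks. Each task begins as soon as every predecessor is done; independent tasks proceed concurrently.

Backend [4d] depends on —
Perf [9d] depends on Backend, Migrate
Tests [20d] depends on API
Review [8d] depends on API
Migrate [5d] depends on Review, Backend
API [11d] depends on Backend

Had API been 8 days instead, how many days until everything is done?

34

The binding path is Backend→API→Review→Migrate→Perf = 4+11+8+5+9 = 37; finish at 37 days.
Since API is critical, the -3 change carries straight to that chain (now 34 days).
That remains the longest chain; total 34 days.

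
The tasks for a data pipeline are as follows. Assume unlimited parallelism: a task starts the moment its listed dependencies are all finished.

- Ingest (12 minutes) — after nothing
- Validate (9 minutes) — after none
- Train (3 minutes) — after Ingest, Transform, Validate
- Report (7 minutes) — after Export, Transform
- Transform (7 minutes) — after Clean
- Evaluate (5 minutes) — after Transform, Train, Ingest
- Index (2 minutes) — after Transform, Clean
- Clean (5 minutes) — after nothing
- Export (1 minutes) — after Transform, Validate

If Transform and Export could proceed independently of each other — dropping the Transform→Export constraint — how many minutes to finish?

Original critical path: Ingest→Train→Evaluate = 12+3+5 = 20 ⇒ 20 minutes.
Without Transform→Export, Export's earliest start moves from 12 to 9.
After: Ingest→Train→Evaluate = 12+3+5 = 20 → 20 minutes.

20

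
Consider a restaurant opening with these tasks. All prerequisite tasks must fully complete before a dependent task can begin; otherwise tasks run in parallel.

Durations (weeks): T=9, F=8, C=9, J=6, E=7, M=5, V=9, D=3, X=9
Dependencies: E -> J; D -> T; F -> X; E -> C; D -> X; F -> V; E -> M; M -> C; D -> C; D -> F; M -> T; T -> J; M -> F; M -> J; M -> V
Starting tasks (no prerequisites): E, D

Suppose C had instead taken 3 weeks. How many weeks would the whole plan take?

29

Critical path before the change: E→M→F→V = 7+5+8+9 = 29 giving 29 weeks.
The longest path through C is only 21 weeks, so C has float 8.
That remains the longest chain; total 29 weeks.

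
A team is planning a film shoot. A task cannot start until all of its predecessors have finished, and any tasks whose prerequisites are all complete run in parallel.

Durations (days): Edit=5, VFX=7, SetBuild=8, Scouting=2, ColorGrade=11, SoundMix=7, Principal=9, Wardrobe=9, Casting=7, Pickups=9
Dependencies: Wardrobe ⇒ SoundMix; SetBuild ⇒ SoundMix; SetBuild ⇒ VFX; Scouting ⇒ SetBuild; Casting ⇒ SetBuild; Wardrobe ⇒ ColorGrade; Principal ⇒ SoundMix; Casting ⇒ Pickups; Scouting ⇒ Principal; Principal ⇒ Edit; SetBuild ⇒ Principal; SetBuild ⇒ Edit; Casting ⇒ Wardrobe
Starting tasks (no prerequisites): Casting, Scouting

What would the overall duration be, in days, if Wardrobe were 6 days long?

31

The binding path is Casting→SetBuild→Principal→SoundMix = 7+8+9+7 = 31; finish at 31 days.
Wardrobe has 4 days of float (longest path through it is 27).
No other chain overtakes it, so the finish is 31 days.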